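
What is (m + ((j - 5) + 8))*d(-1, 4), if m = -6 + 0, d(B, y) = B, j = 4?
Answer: -1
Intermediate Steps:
m = -6
(m + ((j - 5) + 8))*d(-1, 4) = (-6 + ((4 - 5) + 8))*(-1) = (-6 + (-1 + 8))*(-1) = (-6 + 7)*(-1) = 1*(-1) = -1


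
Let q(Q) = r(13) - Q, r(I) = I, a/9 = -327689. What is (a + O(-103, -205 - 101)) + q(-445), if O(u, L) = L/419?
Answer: -1235523623/419 ≈ -2.9487e+6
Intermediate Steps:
a = -2949201 (a = 9*(-327689) = -2949201)
O(u, L) = L/419 (O(u, L) = L*(1/419) = L/419)
q(Q) = 13 - Q
(a + O(-103, -205 - 101)) + q(-445) = (-2949201 + (-205 - 101)/419) + (13 - 1*(-445)) = (-2949201 + (1/419)*(-306)) + (13 + 445) = (-2949201 - 306/419) + 458 = -1235715525/419 + 458 = -1235523623/419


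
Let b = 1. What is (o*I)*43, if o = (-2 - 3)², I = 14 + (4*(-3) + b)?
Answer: 3225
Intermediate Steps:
I = 3 (I = 14 + (4*(-3) + 1) = 14 + (-12 + 1) = 14 - 11 = 3)
o = 25 (o = (-5)² = 25)
(o*I)*43 = (25*3)*43 = 75*43 = 3225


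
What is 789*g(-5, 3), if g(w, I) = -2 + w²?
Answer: 18147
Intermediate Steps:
789*g(-5, 3) = 789*(-2 + (-5)²) = 789*(-2 + 25) = 789*23 = 18147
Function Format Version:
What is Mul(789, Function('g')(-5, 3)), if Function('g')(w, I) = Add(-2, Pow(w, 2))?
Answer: 18147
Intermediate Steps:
Mul(789, Function('g')(-5, 3)) = Mul(789, Add(-2, Pow(-5, 2))) = Mul(789, Add(-2, 25)) = Mul(789, 23) = 18147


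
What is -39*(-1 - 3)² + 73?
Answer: -551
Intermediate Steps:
-39*(-1 - 3)² + 73 = -39*(-4)² + 73 = -39*16 + 73 = -624 + 73 = -551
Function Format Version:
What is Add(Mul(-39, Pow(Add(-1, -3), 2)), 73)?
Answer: -551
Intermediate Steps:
Add(Mul(-39, Pow(Add(-1, -3), 2)), 73) = Add(Mul(-39, Pow(-4, 2)), 73) = Add(Mul(-39, 16), 73) = Add(-624, 73) = -551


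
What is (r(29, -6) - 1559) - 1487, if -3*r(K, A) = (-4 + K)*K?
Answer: -9863/3 ≈ -3287.7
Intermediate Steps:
r(K, A) = -K*(-4 + K)/3 (r(K, A) = -(-4 + K)*K/3 = -K*(-4 + K)/3)
(r(29, -6) - 1559) - 1487 = ((⅓)*29*(4 - 1*29) - 1559) - 1487 = ((⅓)*29*(4 - 29) - 1559) - 1487 = ((⅓)*29*(-25) - 1559) - 1487 = (-725/3 - 1559) - 1487 = -5402/3 - 1487 = -9863/3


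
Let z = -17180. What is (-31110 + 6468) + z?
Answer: -41822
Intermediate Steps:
(-31110 + 6468) + z = (-31110 + 6468) - 17180 = -24642 - 17180 = -41822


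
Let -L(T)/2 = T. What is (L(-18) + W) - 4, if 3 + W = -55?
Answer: -26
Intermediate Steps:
W = -58 (W = -3 - 55 = -58)
L(T) = -2*T
(L(-18) + W) - 4 = (-2*(-18) - 58) - 4 = (36 - 58) - 4 = -22 - 4 = -26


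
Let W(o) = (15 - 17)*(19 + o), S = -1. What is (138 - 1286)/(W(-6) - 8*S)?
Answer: 574/9 ≈ 63.778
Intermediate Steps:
W(o) = -38 - 2*o (W(o) = -2*(19 + o) = -38 - 2*o)
(138 - 1286)/(W(-6) - 8*S) = (138 - 1286)/((-38 - 2*(-6)) - 8*(-1)) = -1148/((-38 + 12) + 8) = -1148/(-26 + 8) = -1148/(-18) = -1148*(-1/18) = 574/9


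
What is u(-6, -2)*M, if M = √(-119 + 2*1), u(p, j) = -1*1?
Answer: -3*I*√13 ≈ -10.817*I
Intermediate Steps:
u(p, j) = -1
M = 3*I*√13 (M = √(-119 + 2) = √(-117) = 3*I*√13 ≈ 10.817*I)
u(-6, -2)*M = -3*I*√13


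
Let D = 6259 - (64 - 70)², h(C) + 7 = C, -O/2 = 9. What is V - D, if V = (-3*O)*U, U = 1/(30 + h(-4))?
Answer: -118183/19 ≈ -6220.2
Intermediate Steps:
O = -18 (O = -2*9 = -18)
h(C) = -7 + C
U = 1/19 (U = 1/(30 + (-7 - 4)) = 1/(30 - 11) = 1/19 ≈ 0.052632)
V = 54/19 (V = -3*(-18)*(1/19) = 54*(1/19) = 54/19 ≈ 2.8421)
D = 6223 (D = 6259 - 1*(-6)² = 6259 - 1*36 = 6259 - 36 = 6223)
V - D = 54/19 - 1*6223 = 54/19 - 6223 = -118183/19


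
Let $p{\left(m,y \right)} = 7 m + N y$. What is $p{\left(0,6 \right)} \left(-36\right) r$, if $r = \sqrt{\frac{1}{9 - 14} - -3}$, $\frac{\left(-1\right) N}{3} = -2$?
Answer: $- \frac{1296 \sqrt{70}}{5} \approx -2168.6$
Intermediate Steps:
$N = 6$ ($N = \left(-3\right) \left(-2\right) = 6$)
$p{\left(m,y \right)} = 6 y + 7 m$ ($p{\left(m,y \right)} = 7 m + 6 y = 6 y + 7 m$)
$r = \frac{\sqrt{70}}{5}$ ($r = \sqrt{\frac{1}{-5} + \left(-6 + 9\right)} = \sqrt{- \frac{1}{5} + 3} = \sqrt{\frac{14}{5}} = \frac{\sqrt{70}}{5} \approx 1.6733$)
$p{\left(0,6 \right)} \left(-36\right) r = \left(6 \cdot 6 + 7 \cdot 0\right) \left(-36\right) \frac{\sqrt{70}}{5} = \left(36 + 0\right) \left(-36\right) \frac{\sqrt{70}}{5} = 36 \left(-36\right) \frac{\sqrt{70}}{5} = - 1296 \frac{\sqrt{70}}{5} = - \frac{1296 \sqrt{70}}{5}$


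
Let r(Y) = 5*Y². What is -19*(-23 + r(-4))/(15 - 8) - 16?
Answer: -1195/7 ≈ -170.71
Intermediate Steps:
-19*(-23 + r(-4))/(15 - 8) - 16 = -19*(-23 + 5*(-4)²)/(15 - 8) - 16 = -19*(-23 + 5*16)/7 - 16 = -19*(-23 + 80)/7 - 16 = -1083/7 - 16 = -1195/7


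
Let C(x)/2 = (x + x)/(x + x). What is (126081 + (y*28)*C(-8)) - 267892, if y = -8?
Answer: -142259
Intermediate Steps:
C(x) = 2 (C(x) = 2*((x + x)/(x + x)) = 2*((2*x)/((2*x))) = 2*((2*x)*(1/(2*x))) = 2*1 = 2)
(126081 + (y*28)*C(-8)) - 267892 = (126081 - 8*28*2) - 267892 = (126081 - 224*2) - 267892 = (126081 - 448) - 267892 = 125633 - 267892 = -142259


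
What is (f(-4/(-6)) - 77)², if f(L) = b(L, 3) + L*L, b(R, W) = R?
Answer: 466489/81 ≈ 5759.1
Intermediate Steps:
f(L) = L + L² (f(L) = L + L*L = L + L²)
(f(-4/(-6)) - 77)² = ((-4/(-6))*(1 - 4/(-6)) - 77)² = ((-4*(-⅙))*(1 - 4*(-⅙)) - 77)² = (2*(1 + ⅔)/3 - 77)² = ((⅔)*(5/3) - 77)² = (10/9 - 77)² = (-683/9)² = 466489/81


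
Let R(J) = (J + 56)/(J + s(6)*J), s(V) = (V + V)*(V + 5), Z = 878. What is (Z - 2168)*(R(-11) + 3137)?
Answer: -5920307940/1463 ≈ -4.0467e+6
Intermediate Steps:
s(V) = 2*V*(5 + V) (s(V) = (2*V)*(5 + V) = 2*V*(5 + V))
R(J) = (56 + J)/(133*J) (R(J) = (J + 56)/(J + (2*6*(5 + 6))*J) = (56 + J)/(J + (2*6*11)*J) = (56 + J)/(J + 132*J) = (56 + J)/((133*J)) = (56 + J)*(1/(133*J)) = (56 + J)/(133*J))
(Z - 2168)*(R(-11) + 3137) = (878 - 2168)*((1/133)*(56 - 11)/(-11) + 3137) = -1290*((1/133)*(-1/11)*45 + 3137) = -1290*(-45/1463 + 3137) = -1290*4589386/1463 = -5920307940/1463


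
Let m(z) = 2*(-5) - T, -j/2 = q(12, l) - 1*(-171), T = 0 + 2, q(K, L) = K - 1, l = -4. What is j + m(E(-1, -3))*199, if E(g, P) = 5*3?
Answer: -2752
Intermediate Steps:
q(K, L) = -1 + K
E(g, P) = 15
T = 2
j = -364 (j = -2*((-1 + 12) - 1*(-171)) = -2*(11 + 171) = -2*182 = -364)
m(z) = -12 (m(z) = 2*(-5) - 1*2 = -10 - 2 = -12)
j + m(E(-1, -3))*199 = -364 - 12*199 = -364 - 2388 = -2752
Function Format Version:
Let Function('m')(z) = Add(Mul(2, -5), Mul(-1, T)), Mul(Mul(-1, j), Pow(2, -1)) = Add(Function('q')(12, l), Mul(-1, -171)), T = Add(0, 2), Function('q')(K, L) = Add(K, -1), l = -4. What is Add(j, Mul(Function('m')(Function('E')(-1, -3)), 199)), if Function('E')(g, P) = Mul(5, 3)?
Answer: -2752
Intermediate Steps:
Function('q')(K, L) = Add(-1, K)
Function('E')(g, P) = 15
T = 2
j = -364 (j = Mul(-2, Add(Add(-1, 12), Mul(-1, -171))) = Mul(-2, Add(11, 171)) = Mul(-2, 182) = -364)
Function('m')(z) = -12 (Function('m')(z) = Add(Mul(2, -5), Mul(-1, 2)) = Add(-10, -2) = -12)
Add(j, Mul(Function('m')(Function('E')(-1, -3)), 199)) = Add(-364, Mul(-12, 199)) = Add(-364, -2388) = -2752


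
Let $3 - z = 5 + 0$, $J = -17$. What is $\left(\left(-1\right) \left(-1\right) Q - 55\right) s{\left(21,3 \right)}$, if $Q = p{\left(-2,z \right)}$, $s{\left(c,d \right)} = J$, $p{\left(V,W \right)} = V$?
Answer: $969$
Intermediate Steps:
$z = -2$ ($z = 3 - \left(5 + 0\right) = 3 - 5 = -2$)
$s{\left(c,d \right)} = -17$
$Q = -2$
$\left(\left(-1\right) \left(-1\right) Q - 55\right) s{\left(21,3 \right)} = \left(\left(-1\right) \left(-1\right) \left(-2\right) - 55\right) \left(-17\right) = \left(1 \left(-2\right) - 55\right) \left(-17\right) = \left(-2 - 55\right) \left(-17\right) = \left(-57\right) \left(-17\right) = 969$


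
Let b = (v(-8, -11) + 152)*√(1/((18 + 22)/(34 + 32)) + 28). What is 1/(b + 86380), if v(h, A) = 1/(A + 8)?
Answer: 88848/7673988721 - 78*√2965/38369943605 ≈ 1.1467e-5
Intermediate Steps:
v(h, A) = 1/(8 + A)
b = 91*√2965/6 (b = (1/(8 - 11) + 152)*√(1/((18 + 22)/(34 + 32)) + 28) = (1/(-3) + 152)*√(1/(40/66) + 28) = (-⅓ + 152)*√(1/(40*(1/66)) + 28) = 455*√(1/(20/33) + 28)/3 = 455*√(33/20 + 28)/3 = 455*√(593/20)/3 = 455*(√2965/10)/3 = 91*√2965/6 ≈ 825.85)
1/(b + 86380) = 1/(91*√2965/6 + 86380) = 1/(86380 + 91*√2965/6)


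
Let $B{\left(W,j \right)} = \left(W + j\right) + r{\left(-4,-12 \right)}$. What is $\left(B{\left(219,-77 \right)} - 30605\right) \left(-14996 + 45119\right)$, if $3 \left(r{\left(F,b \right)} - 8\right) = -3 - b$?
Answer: $-917305596$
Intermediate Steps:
$r{\left(F,b \right)} = 7 - \frac{b}{3}$ ($r{\left(F,b \right)} = 8 + \frac{-3 - b}{3} = 8 - \left(1 + \frac{b}{3}\right) = 7 - \frac{b}{3}$)
$B{\left(W,j \right)} = 11 + W + j$ ($B{\left(W,j \right)} = \left(W + j\right) + \left(7 - -4\right) = \left(W + j\right) + \left(7 + 4\right) = \left(W + j\right) + 11 = 11 + W + j$)
$\left(B{\left(219,-77 \right)} - 30605\right) \left(-14996 + 45119\right) = \left(\left(11 + 219 - 77\right) - 30605\right) \left(-14996 + 45119\right) = \left(153 - 30605\right) 30123 = \left(-30452\right) 30123 = -917305596$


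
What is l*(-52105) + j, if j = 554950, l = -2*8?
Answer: 1388630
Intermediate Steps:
l = -16
l*(-52105) + j = -16*(-52105) + 554950 = 833680 + 554950 = 1388630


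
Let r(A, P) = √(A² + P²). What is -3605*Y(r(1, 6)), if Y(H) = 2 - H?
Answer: -7210 + 3605*√37 ≈ 14718.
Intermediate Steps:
-3605*Y(r(1, 6)) = -3605*(2 - √(1² + 6²)) = -3605*(2 - √(1 + 36)) = -3605*(2 - √37) = -7210 + 3605*√37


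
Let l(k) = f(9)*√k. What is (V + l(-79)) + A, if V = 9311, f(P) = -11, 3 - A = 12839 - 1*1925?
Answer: -1600 - 11*I*√79 ≈ -1600.0 - 97.77*I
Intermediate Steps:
A = -10911 (A = 3 - (12839 - 1*1925) = 3 - (12839 - 1925) = 3 - 1*10914 = 3 - 10914 = -10911)
l(k) = -11*√k
(V + l(-79)) + A = (9311 - 11*I*√79) - 10911 = -1600 - 11*I*√79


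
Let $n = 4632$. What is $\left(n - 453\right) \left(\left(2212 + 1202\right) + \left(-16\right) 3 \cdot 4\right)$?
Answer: $13464738$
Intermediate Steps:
$\left(n - 453\right) \left(\left(2212 + 1202\right) + \left(-16\right) 3 \cdot 4\right) = \left(4632 - 453\right) \left(\left(2212 + 1202\right) + \left(-16\right) 3 \cdot 4\right) = 4179 \left(3414 - 192\right) = 4179 \cdot 3222 = 13464738$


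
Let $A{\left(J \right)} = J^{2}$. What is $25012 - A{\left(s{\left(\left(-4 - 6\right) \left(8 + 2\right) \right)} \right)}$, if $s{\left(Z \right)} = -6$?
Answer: $24976$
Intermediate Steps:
$25012 - A{\left(s{\left(\left(-4 - 6\right) \left(8 + 2\right) \right)} \right)} = 25012 - \left(-6\right)^{2} = 25012 - 36 = 24976$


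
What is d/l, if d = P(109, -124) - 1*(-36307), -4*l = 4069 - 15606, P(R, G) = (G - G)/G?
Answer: 145228/11537 ≈ 12.588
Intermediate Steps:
P(R, G) = 0 (P(R, G) = 0/G = 0)
l = 11537/4 (l = -(4069 - 15606)/4 = -¼*(-11537) = 11537/4 ≈ 2884.3)
d = 36307 (d = 0 - 1*(-36307) = 0 + 36307 = 36307)
d/l = 36307/(11537/4) = 36307*(4/11537) = 145228/11537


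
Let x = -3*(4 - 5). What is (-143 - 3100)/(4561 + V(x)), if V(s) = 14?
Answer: -1081/1525 ≈ -0.70885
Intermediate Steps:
x = 3 (x = -3*(-1) = 3)
(-143 - 3100)/(4561 + V(x)) = (-143 - 3100)/(4561 + 14) = -3243/4575 = -3243*1/4575 = -1081/1525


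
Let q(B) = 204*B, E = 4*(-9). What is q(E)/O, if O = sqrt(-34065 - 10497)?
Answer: 1224*I*sqrt(44562)/7427 ≈ 34.79*I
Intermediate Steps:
E = -36
O = I*sqrt(44562) (O = sqrt(-44562) = I*sqrt(44562) ≈ 211.1*I)
q(E)/O = (204*(-36))/((I*sqrt(44562))) = -(-1224)*I*sqrt(44562)/7427 = 1224*I*sqrt(44562)/7427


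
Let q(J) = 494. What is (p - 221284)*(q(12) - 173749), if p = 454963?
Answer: -40486055145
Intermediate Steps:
(p - 221284)*(q(12) - 173749) = (454963 - 221284)*(494 - 173749) = 233679*(-173255) = -40486055145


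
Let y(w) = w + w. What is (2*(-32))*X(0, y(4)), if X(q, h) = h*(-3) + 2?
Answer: 1408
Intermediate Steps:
y(w) = 2*w
X(q, h) = 2 - 3*h (X(q, h) = -3*h + 2 = 2 - 3*h)
(2*(-32))*X(0, y(4)) = (2*(-32))*(2 - 6*4) = -64*(2 - 3*8) = -64*(2 - 24) = -64*(-22) = 1408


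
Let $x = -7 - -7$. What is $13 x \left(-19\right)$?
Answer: $0$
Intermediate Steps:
$x = 0$ ($x = -7 + 7 = 0$)
$13 x \left(-19\right) = 13 \cdot 0 \left(-19\right) = 0 \left(-19\right) = 0$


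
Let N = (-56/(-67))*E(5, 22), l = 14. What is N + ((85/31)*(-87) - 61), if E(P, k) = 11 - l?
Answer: -627370/2077 ≈ -302.06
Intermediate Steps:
E(P, k) = -3 (E(P, k) = 11 - 1*14 = 11 - 14 = -3)
N = -168/67 (N = -56/(-67)*(-3) = -56*(-1/67)*(-3) = (56/67)*(-3) = -168/67 ≈ -2.5075)
N + ((85/31)*(-87) - 61) = -168/67 + ((85/31)*(-87) - 61) = -168/67 + (-7395/31 - 61) = -168/67 - 9286/31 = -627370/2077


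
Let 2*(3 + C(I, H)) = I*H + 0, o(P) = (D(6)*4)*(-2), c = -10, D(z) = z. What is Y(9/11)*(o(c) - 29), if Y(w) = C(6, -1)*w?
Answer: 378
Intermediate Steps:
o(P) = -48 (o(P) = (6*4)*(-2) = 24*(-2) = -48)
C(I, H) = -3 + H*I/2 (C(I, H) = -3 + (I*H + 0)/2 = -3 + (H*I + 0)/2 = -3 + (H*I)/2 = -3 + H*I/2)
Y(w) = -6*w (Y(w) = (-3 + (1/2)*(-1)*6)*w = (-3 - 3)*w = -6*w)
Y(9/11)*(o(c) - 29) = (-54/11)*(-48 - 29) = -54/11*(-77) = 378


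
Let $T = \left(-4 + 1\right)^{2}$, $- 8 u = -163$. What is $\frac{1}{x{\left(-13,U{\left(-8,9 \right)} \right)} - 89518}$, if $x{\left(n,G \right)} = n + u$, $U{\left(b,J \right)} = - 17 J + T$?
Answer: $- \frac{8}{716085} \approx -1.1172 \cdot 10^{-5}$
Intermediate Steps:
$u = \frac{163}{8}$ ($u = \left(- \frac{1}{8}\right) \left(-163\right) = \frac{163}{8} \approx 20.375$)
$T = 9$ ($T = \left(-3\right)^{2} = 9$)
$U{\left(b,J \right)} = 9 - 17 J$ ($U{\left(b,J \right)} = - 17 J + 9 = 9 - 17 J$)
$x{\left(n,G \right)} = \frac{163}{8} + n$ ($x{\left(n,G \right)} = n + \frac{163}{8} = \frac{163}{8} + n$)
$\frac{1}{x{\left(-13,U{\left(-8,9 \right)} \right)} - 89518} = \frac{1}{\left(\frac{163}{8} - 13\right) - 89518} = \frac{1}{\frac{59}{8} - 89518} = \frac{1}{- \frac{716085}{8}} = - \frac{8}{716085}$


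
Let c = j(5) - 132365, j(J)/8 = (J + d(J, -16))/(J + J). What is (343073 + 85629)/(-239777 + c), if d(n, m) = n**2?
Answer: -214351/186059 ≈ -1.1521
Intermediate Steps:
j(J) = 4*(J + J**2)/J (j(J) = 8*((J + J**2)/(J + J)) = 8*((J + J**2)/((2*J))) = 8*((J + J**2)*(1/(2*J))) = 8*((J + J**2)/(2*J)) = 4*(J + J**2)/J)
c = -132341 (c = (4 + 4*5) - 132365 = (4 + 20) - 132365 = 24 - 132365 = -132341)
(343073 + 85629)/(-239777 + c) = (343073 + 85629)/(-239777 - 132341) = 428702/(-372118) = 428702*(-1/372118) = -214351/186059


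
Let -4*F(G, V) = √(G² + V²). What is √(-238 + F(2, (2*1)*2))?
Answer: √(-952 - 2*√5)/2 ≈ 15.463*I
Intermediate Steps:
F(G, V) = -√(G² + V²)/4
√(-238 + F(2, (2*1)*2)) = √(-238 - √(2² + ((2*1)*2)²)/4) = √(-238 - √(4 + (2*2)²)/4) = √(-238 - √(4 + 4²)/4) = √(-238 - √(4 + 16)/4) = √(-238 - √5/2)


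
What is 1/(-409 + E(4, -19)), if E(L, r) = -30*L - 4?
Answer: -1/533 ≈ -0.0018762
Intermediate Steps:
E(L, r) = -4 - 30*L
1/(-409 + E(4, -19)) = 1/(-409 + (-4 - 30*4)) = 1/(-409 + (-4 - 120)) = 1/(-409 - 124) = 1/(-533) = -1/533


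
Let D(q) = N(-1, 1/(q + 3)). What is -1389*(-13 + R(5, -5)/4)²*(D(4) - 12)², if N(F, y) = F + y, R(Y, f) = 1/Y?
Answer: -154024821/4 ≈ -3.8506e+7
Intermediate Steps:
D(q) = -1 + 1/(3 + q) (D(q) = -1 + 1/(q + 3) = -1 + 1/(3 + q))
-1389*(-13 + R(5, -5)/4)²*(D(4) - 12)² = -1389*(-13 + 1/(5*4))²*((-2 - 1*4)/(3 + 4) - 12)² = -1389*(-13 + (⅕)*(¼))²*((-2 - 4)/7 - 12)² = -1389*(-13 + 1/20)²*((⅐)*(-6) - 12)² = -1389*67081*(-6/7 - 12)²/400 = -1389*(-90/7*(-259/20))² = -1389*(333/2)² = -1389*110889/4 = -154024821/4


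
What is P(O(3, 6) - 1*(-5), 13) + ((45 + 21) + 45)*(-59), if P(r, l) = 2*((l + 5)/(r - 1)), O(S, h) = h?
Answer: -32727/5 ≈ -6545.4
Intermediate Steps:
P(r, l) = 2*(5 + l)/(-1 + r) (P(r, l) = 2*((5 + l)/(-1 + r)) = 2*(5 + l)/(-1 + r))
P(O(3, 6) - 1*(-5), 13) + ((45 + 21) + 45)*(-59) = 2*(5 + 13)/(-1 + (6 - 1*(-5))) + ((45 + 21) + 45)*(-59) = 2*18/(-1 + (6 + 5)) + (66 + 45)*(-59) = 2*18/(-1 + 11) + 111*(-59) = 2*18/10 - 6549 = 2*(⅒)*18 - 6549 = 18/5 - 6549 = -32727/5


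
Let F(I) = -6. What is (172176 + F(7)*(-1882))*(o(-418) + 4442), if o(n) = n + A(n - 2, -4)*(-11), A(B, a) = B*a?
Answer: -2652213408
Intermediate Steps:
o(n) = -88 + 45*n (o(n) = n + ((n - 2)*(-4))*(-11) = n + ((-2 + n)*(-4))*(-11) = n + (8 - 4*n)*(-11) = n + (-88 + 44*n) = -88 + 45*n)
(172176 + F(7)*(-1882))*(o(-418) + 4442) = (172176 - 6*(-1882))*((-88 + 45*(-418)) + 4442) = (172176 + 11292)*((-88 - 18810) + 4442) = 183468*(-18898 + 4442) = 183468*(-14456) = -2652213408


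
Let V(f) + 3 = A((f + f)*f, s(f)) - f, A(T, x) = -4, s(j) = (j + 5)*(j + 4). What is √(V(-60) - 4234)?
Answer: I*√4181 ≈ 64.661*I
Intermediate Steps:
s(j) = (4 + j)*(5 + j) (s(j) = (5 + j)*(4 + j) = (4 + j)*(5 + j))
V(f) = -7 - f (V(f) = -3 + (-4 - f) = -7 - f)
√(V(-60) - 4234) = √((-7 - 1*(-60)) - 4234) = √((-7 + 60) - 4234) = √(53 - 4234) = √(-4181) = I*√4181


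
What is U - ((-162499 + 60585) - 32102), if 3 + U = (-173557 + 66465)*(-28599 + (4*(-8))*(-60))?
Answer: 2857241481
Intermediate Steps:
U = 2857107465 (U = -3 + (-173557 + 66465)*(-28599 + (4*(-8))*(-60)) = -3 - 107092*(-28599 - 32*(-60)) = -3 - 107092*(-28599 + 1920) = -3 - 107092*(-26679) = -3 + 2857107468 = 2857107465)
U - ((-162499 + 60585) - 32102) = 2857107465 - ((-162499 + 60585) - 32102) = 2857107465 - (-101914 - 32102) = 2857107465 - 1*(-134016) = 2857107465 + 134016 = 2857241481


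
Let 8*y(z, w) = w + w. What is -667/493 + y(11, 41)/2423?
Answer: -222219/164764 ≈ -1.3487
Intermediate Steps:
y(z, w) = w/4 (y(z, w) = (w + w)/8 = (2*w)/8 = w/4)
-667/493 + y(11, 41)/2423 = -667/493 + ((1/4)*41)/2423 = -667*1/493 + (41/4)*(1/2423) = -23/17 + 41/9692 = -222219/164764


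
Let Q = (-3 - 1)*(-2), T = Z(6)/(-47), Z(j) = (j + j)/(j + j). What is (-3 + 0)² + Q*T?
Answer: 415/47 ≈ 8.8298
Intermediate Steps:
Z(j) = 1 (Z(j) = (2*j)/((2*j)) = (2*j)*(1/(2*j)) = 1)
T = -1/47 (T = 1/(-47) = 1*(-1/47) = -1/47 ≈ -0.021277)
Q = 8 (Q = -4*(-2) = 8)
(-3 + 0)² + Q*T = (-3 + 0)² + 8*(-1/47) = (-3)² - 8/47 = 9 - 8/47 = 415/47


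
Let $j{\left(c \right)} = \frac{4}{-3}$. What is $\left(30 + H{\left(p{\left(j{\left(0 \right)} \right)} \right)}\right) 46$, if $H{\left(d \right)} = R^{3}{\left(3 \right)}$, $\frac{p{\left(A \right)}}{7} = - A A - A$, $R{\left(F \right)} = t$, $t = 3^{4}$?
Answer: $24447666$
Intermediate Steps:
$j{\left(c \right)} = - \frac{4}{3}$ ($j{\left(c \right)} = 4 \left(- \frac{1}{3}\right) = - \frac{4}{3}$)
$t = 81$
$R{\left(F \right)} = 81$
$p{\left(A \right)} = - 7 A - 7 A^{2}$ ($p{\left(A \right)} = 7 \left(- A A - A\right) = 7 \left(- A^{2} - A\right) = 7 \left(- A - A^{2}\right) = - 7 A - 7 A^{2}$)
$H{\left(d \right)} = 531441$ ($H{\left(d \right)} = 81^{3} = 531441$)
$\left(30 + H{\left(p{\left(j{\left(0 \right)} \right)} \right)}\right) 46 = \left(30 + 531441\right) 46 = 531471 \cdot 46 = 24447666$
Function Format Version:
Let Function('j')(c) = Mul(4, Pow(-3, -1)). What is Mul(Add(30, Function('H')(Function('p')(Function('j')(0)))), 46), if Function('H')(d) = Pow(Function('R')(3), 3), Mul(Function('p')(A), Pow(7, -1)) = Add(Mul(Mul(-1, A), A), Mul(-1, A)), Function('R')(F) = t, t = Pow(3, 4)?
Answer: 24447666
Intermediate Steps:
Function('j')(c) = Rational(-4, 3) (Function('j')(c) = Mul(4, Rational(-1, 3)) = Rational(-4, 3))
t = 81
Function('R')(F) = 81
Function('p')(A) = Add(Mul(-7, A), Mul(-7, Pow(A, 2))) (Function('p')(A) = Mul(7, Add(Mul(Mul(-1, A), A), Mul(-1, A))) = Mul(7, Add(Mul(-1, Pow(A, 2)), Mul(-1, A))) = Mul(7, Add(Mul(-1, A), Mul(-1, Pow(A, 2)))) = Add(Mul(-7, A), Mul(-7, Pow(A, 2))))
Function('H')(d) = 531441 (Function('H')(d) = Pow(81, 3) = 531441)
Mul(Add(30, Function('H')(Function('p')(Function('j')(0)))), 46) = Mul(Add(30, 531441), 46) = Mul(531471, 46) = 24447666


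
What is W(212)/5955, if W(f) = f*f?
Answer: 44944/5955 ≈ 7.5473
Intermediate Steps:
W(f) = f**2
W(212)/5955 = 212**2/5955 = 44944*(1/5955) = 44944/5955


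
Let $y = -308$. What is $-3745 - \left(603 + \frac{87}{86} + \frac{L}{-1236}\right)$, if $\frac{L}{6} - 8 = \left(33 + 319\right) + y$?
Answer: $- \frac{38521309}{8858} \approx -4348.8$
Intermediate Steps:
$L = 312$ ($L = 48 + 6 \left(\left(33 + 319\right) - 308\right) = 48 + 6 \left(352 - 308\right) = 48 + 6 \cdot 44 = 48 + 264 = 312$)
$-3745 - \left(603 + \frac{87}{86} + \frac{L}{-1236}\right) = -3745 - \left(603 - \frac{26}{103} + \frac{87}{86}\right) = -3745 - \frac{5348099}{8858} = - \frac{38521309}{8858}$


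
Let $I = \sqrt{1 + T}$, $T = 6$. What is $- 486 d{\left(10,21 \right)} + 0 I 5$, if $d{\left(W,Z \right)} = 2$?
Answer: $-972$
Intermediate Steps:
$I = \sqrt{7}$ ($I = \sqrt{1 + 6} = \sqrt{7} \approx 2.6458$)
$- 486 d{\left(10,21 \right)} + 0 I 5 = \left(-486\right) 2 + 0 \sqrt{7} \cdot 5 = -972 + 0 \cdot 5 = -972 + 0 = -972$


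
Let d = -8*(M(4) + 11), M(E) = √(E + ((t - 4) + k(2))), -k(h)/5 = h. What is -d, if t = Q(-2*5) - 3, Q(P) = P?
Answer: 88 + 8*I*√23 ≈ 88.0 + 38.367*I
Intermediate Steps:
k(h) = -5*h
t = -13 (t = -2*5 - 3 = -10 - 3 = -13)
M(E) = √(-27 + E) (M(E) = √(E + ((-13 - 4) - 5*2)) = √(E + (-17 - 10)) = √(E - 27) = √(-27 + E))
d = -88 - 8*I*√23 (d = -8*(√(-27 + 4) + 11) = -8*(√(-23) + 11) = -8*(I*√23 + 11) = -8*(11 + I*√23) = -88 - 8*I*√23 ≈ -88.0 - 38.367*I)
-d = -(-88 - 8*I*√23) = 88 + 8*I*√23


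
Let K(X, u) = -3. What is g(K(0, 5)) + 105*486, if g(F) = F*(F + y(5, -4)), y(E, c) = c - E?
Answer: 51066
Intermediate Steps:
g(F) = F*(-9 + F) (g(F) = F*(F + (-4 - 1*5)) = F*(F + (-4 - 5)) = F*(F - 9) = F*(-9 + F))
g(K(0, 5)) + 105*486 = -3*(-9 - 3) + 105*486 = -3*(-12) + 51030 = 36 + 51030 = 51066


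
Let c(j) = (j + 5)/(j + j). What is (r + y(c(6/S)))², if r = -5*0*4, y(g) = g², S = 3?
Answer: 2401/256 ≈ 9.3789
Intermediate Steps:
c(j) = (5 + j)/(2*j) (c(j) = (5 + j)/((2*j)) = (5 + j)*(1/(2*j)) = (5 + j)/(2*j))
r = 0 (r = 0*4 = 0)
(r + y(c(6/S)))² = (0 + ((5 + 6/3)/(2*((6/3))))²)² = (0 + ((5 + 6*(⅓))/(2*((6*(⅓)))))²)² = (0 + ((½)*(5 + 2)/2)²)² = (0 + ((½)*(½)*7)²)² = (0 + (7/4)²)² = (0 + 49/16)² = (49/16)² = 2401/256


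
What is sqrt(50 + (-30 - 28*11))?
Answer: 12*I*sqrt(2) ≈ 16.971*I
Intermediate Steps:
sqrt(50 + (-30 - 28*11)) = sqrt(50 + (-30 - 308)) = sqrt(50 - 338) = sqrt(-288) = 12*I*sqrt(2)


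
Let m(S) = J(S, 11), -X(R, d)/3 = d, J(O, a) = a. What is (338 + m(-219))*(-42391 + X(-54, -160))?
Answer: -14626939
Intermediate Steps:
X(R, d) = -3*d
m(S) = 11
(338 + m(-219))*(-42391 + X(-54, -160)) = (338 + 11)*(-42391 - 3*(-160)) = 349*(-42391 + 480) = 349*(-41911) = -14626939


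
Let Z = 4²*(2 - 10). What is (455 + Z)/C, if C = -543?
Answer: -109/181 ≈ -0.60221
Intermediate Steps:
Z = -128 (Z = 16*(-8) = -128)
(455 + Z)/C = (455 - 128)/(-543) = 327*(-1/543) = -109/181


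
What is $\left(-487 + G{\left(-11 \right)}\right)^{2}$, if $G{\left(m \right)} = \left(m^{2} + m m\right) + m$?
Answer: $65536$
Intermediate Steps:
$G{\left(m \right)} = m + 2 m^{2}$ ($G{\left(m \right)} = \left(m^{2} + m^{2}\right) + m = 2 m^{2} + m = m + 2 m^{2}$)
$\left(-487 + G{\left(-11 \right)}\right)^{2} = \left(-487 - 11 \left(1 + 2 \left(-11\right)\right)\right)^{2} = \left(-487 - 11 \left(1 - 22\right)\right)^{2} = \left(-487 - -231\right)^{2} = \left(-487 + 231\right)^{2} = \left(-256\right)^{2} = 65536$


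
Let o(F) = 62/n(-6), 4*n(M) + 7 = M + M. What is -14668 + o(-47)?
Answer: -278940/19 ≈ -14681.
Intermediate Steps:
n(M) = -7/4 + M/2 (n(M) = -7/4 + (M + M)/4 = -7/4 + (2*M)/4 = -7/4 + M/2)
o(F) = -248/19 (o(F) = 62/(-7/4 + (1/2)*(-6)) = 62/(-7/4 - 3) = 62/(-19/4) = 62*(-4/19) = -248/19)
-14668 + o(-47) = -14668 - 248/19 = -278940/19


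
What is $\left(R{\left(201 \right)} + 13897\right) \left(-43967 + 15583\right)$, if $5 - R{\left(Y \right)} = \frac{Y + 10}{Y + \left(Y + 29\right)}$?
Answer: $- \frac{170064183584}{431} \approx -3.9458 \cdot 10^{8}$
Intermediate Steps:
$R{\left(Y \right)} = 5 - \frac{10 + Y}{29 + 2 Y}$ ($R{\left(Y \right)} = 5 - \frac{Y + 10}{Y + \left(Y + 29\right)} = 5 - \frac{10 + Y}{Y + \left(29 + Y\right)} = 5 - \frac{10 + Y}{29 + 2 Y}$)
$\left(R{\left(201 \right)} + 13897\right) \left(-43967 + 15583\right) = \left(\frac{9 \left(15 + 201\right)}{29 + 2 \cdot 201} + 13897\right) \left(-43967 + 15583\right) = \left(9 \frac{1}{29 + 402} \cdot 216 + 13897\right) \left(-28384\right) = \left(9 \cdot \frac{1}{431} \cdot 216 + 13897\right) \left(-28384\right) = \left(\frac{1944}{431} + 13897\right) \left(-28384\right) = \frac{5991551}{431} \left(-28384\right) = - \frac{170064183584}{431}$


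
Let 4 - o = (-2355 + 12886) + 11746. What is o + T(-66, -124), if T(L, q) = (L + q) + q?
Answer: -22587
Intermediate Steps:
T(L, q) = L + 2*q
o = -22273 (o = 4 - ((-2355 + 12886) + 11746) = 4 - (10531 + 11746) = 4 - 1*22277 = 4 - 22277 = -22273)
o + T(-66, -124) = -22273 + (-66 + 2*(-124)) = -22273 + (-66 - 248) = -22273 - 314 = -22587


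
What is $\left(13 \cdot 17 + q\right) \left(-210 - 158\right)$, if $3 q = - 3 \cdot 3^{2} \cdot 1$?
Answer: $-78016$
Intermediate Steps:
$q = -9$ ($q = \frac{- 3 \cdot 3^{2} \cdot 1}{3} = \frac{\left(-3\right) 9 \cdot 1}{3} = \frac{\left(-27\right) 1}{3} = \frac{1}{3} \left(-27\right) = -9$)
$\left(13 \cdot 17 + q\right) \left(-210 - 158\right) = \left(13 \cdot 17 - 9\right) \left(-210 - 158\right) = \left(221 - 9\right) \left(-368\right) = 212 \left(-368\right) = -78016$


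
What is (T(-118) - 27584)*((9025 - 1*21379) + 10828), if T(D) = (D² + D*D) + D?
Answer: -222796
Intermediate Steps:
T(D) = D + 2*D² (T(D) = (D² + D²) + D = 2*D² + D = D + 2*D²)
(T(-118) - 27584)*((9025 - 1*21379) + 10828) = (-118*(1 + 2*(-118)) - 27584)*((9025 - 1*21379) + 10828) = (-118*(1 - 236) - 27584)*((9025 - 21379) + 10828) = (-118*(-235) - 27584)*(-12354 + 10828) = (27730 - 27584)*(-1526) = 146*(-1526) = -222796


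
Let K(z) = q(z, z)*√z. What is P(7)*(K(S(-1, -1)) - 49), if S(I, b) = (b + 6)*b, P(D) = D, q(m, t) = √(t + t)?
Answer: -343 - 35*√2 ≈ -392.50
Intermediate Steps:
q(m, t) = √2*√t (q(m, t) = √(2*t) = √2*√t)
S(I, b) = b*(6 + b) (S(I, b) = (6 + b)*b = b*(6 + b))
K(z) = z*√2 (K(z) = (√2*√z)*√z = z*√2)
P(7)*(K(S(-1, -1)) - 49) = 7*((-(6 - 1))*√2 - 49) = 7*((-1*5)*√2 - 49) = 7*(-5*√2 - 49) = 7*(-49 - 5*√2) = -343 - 35*√2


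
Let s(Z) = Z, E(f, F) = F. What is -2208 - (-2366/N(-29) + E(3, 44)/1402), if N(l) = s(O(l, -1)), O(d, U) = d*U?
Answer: -43228504/20329 ≈ -2126.4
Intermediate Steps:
O(d, U) = U*d
N(l) = -l
-2208 - (-2366/N(-29) + E(3, 44)/1402) = -2208 - (-2366/((-1*(-29))) + 44/1402) = -2208 - (-2366/29 + 44*(1/1402)) = -2208 - (-2366*1/29 + 22/701) = -2208 - (-2366/29 + 22/701) = -2208 - 1*(-1657928/20329) = -2208 + 1657928/20329 = -43228504/20329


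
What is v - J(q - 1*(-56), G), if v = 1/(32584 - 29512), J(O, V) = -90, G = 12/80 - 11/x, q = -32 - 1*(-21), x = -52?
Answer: 276481/3072 ≈ 90.000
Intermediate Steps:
q = -11 (q = -32 + 21 = -11)
G = 47/130 (G = 12/80 - 11/(-52) = 12*(1/80) - 11*(-1/52) = 3/20 + 11/52 = 47/130 ≈ 0.36154)
v = 1/3072 ≈ 0.00032552
v - J(q - 1*(-56), G) = 1/3072 - 1*(-90) = 1/3072 + 90 = 276481/3072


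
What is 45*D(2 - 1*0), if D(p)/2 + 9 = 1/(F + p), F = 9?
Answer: -8820/11 ≈ -801.82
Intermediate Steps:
D(p) = -18 + 2/(9 + p)
45*D(2 - 1*0) = 45*(2*(-80 - 9*(2 - 1*0))/(9 + (2 - 1*0))) = 45*(2*(-80 - 9*(2 + 0))/(9 + (2 + 0))) = 45*(2*(-80 - 9*2)/(9 + 2)) = 45*(2*(-80 - 18)/11) = 45*(2*(1/11)*(-98)) = 45*(-196/11) = -8820/11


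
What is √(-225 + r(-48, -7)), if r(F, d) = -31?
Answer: 16*I ≈ 16.0*I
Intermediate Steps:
√(-225 + r(-48, -7)) = √(-225 - 31) = √(-256) = 16*I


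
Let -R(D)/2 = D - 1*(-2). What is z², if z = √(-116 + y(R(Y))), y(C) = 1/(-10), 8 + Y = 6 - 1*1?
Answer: -1161/10 ≈ -116.10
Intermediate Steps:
Y = -3 (Y = -8 + (6 - 1*1) = -8 + (6 - 1) = -8 + 5 = -3)
R(D) = -4 - 2*D (R(D) = -2*(D - 1*(-2)) = -2*(D + 2) = -2*(2 + D) = -4 - 2*D)
y(C) = -⅒
z = 3*I*√1290/10 (z = √(-116 - ⅒) = √(-1161/10) = 3*I*√1290/10 ≈ 10.775*I)
z² = (3*I*√1290/10)² = -1161/10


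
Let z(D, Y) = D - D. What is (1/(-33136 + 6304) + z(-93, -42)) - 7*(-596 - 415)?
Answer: 189890063/26832 ≈ 7077.0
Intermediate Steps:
z(D, Y) = 0
(1/(-33136 + 6304) + z(-93, -42)) - 7*(-596 - 415) = (1/(-33136 + 6304) + 0) - 7*(-596 - 415) = (1/(-26832) + 0) - 7*(-1011) = (-1/26832 + 0) + 7077 = -1/26832 + 7077 = 189890063/26832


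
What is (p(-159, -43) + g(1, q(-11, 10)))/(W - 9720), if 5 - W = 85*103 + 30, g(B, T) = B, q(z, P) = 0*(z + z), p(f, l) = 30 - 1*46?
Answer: 3/3700 ≈ 0.00081081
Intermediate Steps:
p(f, l) = -16 (p(f, l) = 30 - 46 = -16)
q(z, P) = 0 (q(z, P) = 0*(2*z) = 0)
W = -8780 (W = 5 - (85*103 + 30) = 5 - (8755 + 30) = 5 - 1*8785 = 5 - 8785 = -8780)
(p(-159, -43) + g(1, q(-11, 10)))/(W - 9720) = (-16 + 1)/(-8780 - 9720) = -15/(-18500) = -15*(-1/18500) = 3/3700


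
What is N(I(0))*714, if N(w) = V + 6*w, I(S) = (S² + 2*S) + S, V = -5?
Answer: -3570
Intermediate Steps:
I(S) = S² + 3*S
N(w) = -5 + 6*w
N(I(0))*714 = (-5 + 6*(0*(3 + 0)))*714 = (-5 + 6*(0*3))*714 = (-5 + 6*0)*714 = (-5 + 0)*714 = -5*714 = -3570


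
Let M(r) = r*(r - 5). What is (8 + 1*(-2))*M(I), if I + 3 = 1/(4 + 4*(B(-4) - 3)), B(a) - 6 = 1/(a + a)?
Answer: 134316/961 ≈ 139.77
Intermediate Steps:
B(a) = 6 + 1/(2*a) (B(a) = 6 + 1/(a + a) = 6 + 1/(2*a))
I = -91/31 (I = -3 + 1/(4 + 4*((6 + (½)/(-4)) - 3)) = -3 + 1/(4 + 4*((6 + (½)*(-¼)) - 3)) = -3 + 1/(4 + 4*((6 - ⅛) - 3)) = -3 + 1/(4 + 4*(47/8 - 3)) = -3 + 1/(4 + 4*(23/8)) = -3 + 1/(4 + 23/2) = -3 + 1/(31/2) = -3 + 2/31 = -91/31 ≈ -2.9355)
M(r) = r*(-5 + r)
(8 + 1*(-2))*M(I) = (8 + 1*(-2))*(-91*(-5 - 91/31)/31) = (8 - 2)*(-91/31*(-246/31)) = 6*(22386/961) = 134316/961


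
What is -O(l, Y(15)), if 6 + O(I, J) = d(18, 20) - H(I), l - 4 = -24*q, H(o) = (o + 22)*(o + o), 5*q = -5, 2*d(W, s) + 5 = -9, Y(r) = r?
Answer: 2813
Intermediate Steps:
d(W, s) = -7 (d(W, s) = -5/2 + (1/2)*(-9) = -5/2 - 9/2 = -7)
q = -1 (q = (1/5)*(-5) = -1)
H(o) = 2*o*(22 + o) (H(o) = (22 + o)*(2*o) = 2*o*(22 + o))
l = 28 (l = 4 - 24*(-1) = 4 + 24 = 28)
O(I, J) = -13 - 2*I*(22 + I) (O(I, J) = -6 + (-7 - 2*I*(22 + I)) = -13 - 2*I*(22 + I))
-O(l, Y(15)) = -(-13 - 2*28*(22 + 28)) = -(-13 - 2*28*50) = -(-13 - 2800) = -1*(-2813) = 2813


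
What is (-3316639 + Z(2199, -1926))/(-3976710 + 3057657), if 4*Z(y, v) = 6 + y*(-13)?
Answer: 13295137/3676212 ≈ 3.6165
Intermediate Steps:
Z(y, v) = 3/2 - 13*y/4 (Z(y, v) = (6 + y*(-13))/4 = (6 - 13*y)/4 = 3/2 - 13*y/4)
(-3316639 + Z(2199, -1926))/(-3976710 + 3057657) = (-3316639 + (3/2 - 13/4*2199))/(-3976710 + 3057657) = (-3316639 + (3/2 - 28587/4))/(-919053) = (-3316639 - 28581/4)*(-1/919053) = -13295137/4*(-1/919053) = 13295137/3676212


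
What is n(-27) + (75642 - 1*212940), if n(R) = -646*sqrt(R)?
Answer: -137298 - 1938*I*sqrt(3) ≈ -1.373e+5 - 3356.7*I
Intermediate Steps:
n(-27) + (75642 - 1*212940) = -1938*I*sqrt(3) + (75642 - 1*212940) = -1938*I*sqrt(3) + (75642 - 212940) = -1938*I*sqrt(3) - 137298 = -137298 - 1938*I*sqrt(3)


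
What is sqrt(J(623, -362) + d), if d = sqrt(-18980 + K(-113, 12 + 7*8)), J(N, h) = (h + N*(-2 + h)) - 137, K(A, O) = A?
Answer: sqrt(-227271 + I*sqrt(19093)) ≈ 0.145 + 476.73*I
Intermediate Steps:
J(N, h) = -137 + h + N*(-2 + h)
d = I*sqrt(19093) (d = sqrt(-18980 - 113) = sqrt(-19093) = I*sqrt(19093) ≈ 138.18*I)
sqrt(J(623, -362) + d) = sqrt((-137 - 362 - 2*623 + 623*(-362)) + I*sqrt(19093)) = sqrt((-137 - 362 - 1246 - 225526) + I*sqrt(19093)) = sqrt(-227271 + I*sqrt(19093))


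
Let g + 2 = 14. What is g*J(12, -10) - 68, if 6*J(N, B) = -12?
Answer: -92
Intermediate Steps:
g = 12 (g = -2 + 14 = 12)
J(N, B) = -2 (J(N, B) = (⅙)*(-12) = -2)
g*J(12, -10) - 68 = 12*(-2) - 68 = -24 - 68 = -92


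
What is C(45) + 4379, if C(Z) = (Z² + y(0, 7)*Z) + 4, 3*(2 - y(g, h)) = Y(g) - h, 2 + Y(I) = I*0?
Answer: 6633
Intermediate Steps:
Y(I) = -2 (Y(I) = -2 + I*0 = -2 + 0 = -2)
y(g, h) = 8/3 + h/3 (y(g, h) = 2 - (-2 - h)/3 = 2 + (⅔ + h/3) = 8/3 + h/3)
C(Z) = 4 + Z² + 5*Z (C(Z) = (Z² + (8/3 + (⅓)*7)*Z) + 4 = (Z² + (8/3 + 7/3)*Z) + 4 = (Z² + 5*Z) + 4 = 4 + Z² + 5*Z)
C(45) + 4379 = (4 + 45² + 5*45) + 4379 = (4 + 2025 + 225) + 4379 = 2254 + 4379 = 6633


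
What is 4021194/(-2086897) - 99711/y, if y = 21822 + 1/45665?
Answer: -13509400364282469/2079596264229007 ≈ -6.4962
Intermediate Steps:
y = 996501631/45665 (y = 21822 + 1/45665 = 996501631/45665 ≈ 21822.)
4021194/(-2086897) - 99711/y = 4021194/(-2086897) - 99711/996501631/45665 = 4021194*(-1/2086897) - 99711*45665/996501631 = -4021194/2086897 - 4553302815/996501631 = -13509400364282469/2079596264229007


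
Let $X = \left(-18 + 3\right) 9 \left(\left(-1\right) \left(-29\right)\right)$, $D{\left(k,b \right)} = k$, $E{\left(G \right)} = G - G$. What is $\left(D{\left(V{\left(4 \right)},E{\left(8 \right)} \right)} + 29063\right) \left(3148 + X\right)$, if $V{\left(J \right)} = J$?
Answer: $-22294389$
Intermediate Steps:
$E{\left(G \right)} = 0$
$X = -3915$ ($X = \left(-15\right) 9 \cdot 29 = \left(-135\right) 29 = -3915$)
$\left(D{\left(V{\left(4 \right)},E{\left(8 \right)} \right)} + 29063\right) \left(3148 + X\right) = \left(4 + 29063\right) \left(3148 - 3915\right) = 29067 \left(-767\right) = -22294389$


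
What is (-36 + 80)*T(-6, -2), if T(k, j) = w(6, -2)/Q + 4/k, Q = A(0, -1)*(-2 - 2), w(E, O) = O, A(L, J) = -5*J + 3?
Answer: -319/12 ≈ -26.583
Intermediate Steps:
A(L, J) = 3 - 5*J
Q = -32 (Q = (3 - 5*(-1))*(-2 - 2) = (3 + 5)*(-4) = 8*(-4) = -32)
T(k, j) = 1/16 + 4/k (T(k, j) = -2/(-32) + 4/k = -2*(-1/32) + 4/k = 1/16 + 4/k)
(-36 + 80)*T(-6, -2) = (-36 + 80)*((1/16)*(64 - 6)/(-6)) = 44*((1/16)*(-⅙)*58) = 44*(-29/48) = -319/12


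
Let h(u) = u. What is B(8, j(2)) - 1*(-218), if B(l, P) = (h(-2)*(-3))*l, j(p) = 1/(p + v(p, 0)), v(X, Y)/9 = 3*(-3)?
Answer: 266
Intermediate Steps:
v(X, Y) = -81 (v(X, Y) = 9*(3*(-3)) = 9*(-9) = -81)
j(p) = 1/(-81 + p) (j(p) = 1/(p - 81) = 1/(-81 + p))
B(l, P) = 6*l (B(l, P) = (-2*(-3))*l = 6*l)
B(8, j(2)) - 1*(-218) = 6*8 - 1*(-218) = 48 + 218 = 266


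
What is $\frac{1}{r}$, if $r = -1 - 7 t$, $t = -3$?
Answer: $\frac{1}{20} \approx 0.05$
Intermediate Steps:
$r = 20$ ($r = -1 - -21 = -1 + 21 = 20$)
$\frac{1}{r} = \frac{1}{20}$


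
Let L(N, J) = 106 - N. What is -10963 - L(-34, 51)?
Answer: -11103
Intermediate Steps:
-10963 - L(-34, 51) = -10963 - (106 - 1*(-34)) = -10963 - (106 + 34) = -10963 - 1*140 = -10963 - 140 = -11103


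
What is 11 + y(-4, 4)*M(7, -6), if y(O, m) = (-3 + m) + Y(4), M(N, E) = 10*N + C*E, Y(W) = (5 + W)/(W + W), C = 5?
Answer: 96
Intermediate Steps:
Y(W) = (5 + W)/(2*W) (Y(W) = (5 + W)/((2*W)) = (5 + W)*(1/(2*W)) = (5 + W)/(2*W))
M(N, E) = 5*E + 10*N (M(N, E) = 10*N + 5*E = 5*E + 10*N)
y(O, m) = -15/8 + m (y(O, m) = (-3 + m) + (½)*(5 + 4)/4 = (-3 + m) + (½)*(¼)*9 = (-3 + m) + 9/8 = -15/8 + m)
11 + y(-4, 4)*M(7, -6) = 11 + (-15/8 + 4)*(5*(-6) + 10*7) = 11 + 17*(-30 + 70)/8 = 11 + (17/8)*40 = 11 + 85 = 96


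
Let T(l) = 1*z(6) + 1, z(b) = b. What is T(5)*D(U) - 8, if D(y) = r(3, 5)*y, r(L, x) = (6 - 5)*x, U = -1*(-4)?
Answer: 132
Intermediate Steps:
U = 4
r(L, x) = x (r(L, x) = 1*x = x)
D(y) = 5*y
T(l) = 7 (T(l) = 1*6 + 1 = 6 + 1 = 7)
T(5)*D(U) - 8 = 7*(5*4) - 8 = 7*20 - 8 = 140 - 8 = 132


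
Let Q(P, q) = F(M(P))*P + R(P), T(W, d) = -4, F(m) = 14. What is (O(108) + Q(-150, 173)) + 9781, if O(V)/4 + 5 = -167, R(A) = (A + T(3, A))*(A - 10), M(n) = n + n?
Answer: 31633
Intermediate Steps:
M(n) = 2*n
R(A) = (-10 + A)*(-4 + A) (R(A) = (A - 4)*(A - 10) = (-4 + A)*(-10 + A) = (-10 + A)*(-4 + A))
O(V) = -688 (O(V) = -20 + 4*(-167) = -20 - 668 = -688)
Q(P, q) = 40 + P² (Q(P, q) = 14*P + (40 + P² - 14*P) = 40 + P²)
(O(108) + Q(-150, 173)) + 9781 = (-688 + (40 + (-150)²)) + 9781 = (-688 + (40 + 22500)) + 9781 = (-688 + 22540) + 9781 = 21852 + 9781 = 31633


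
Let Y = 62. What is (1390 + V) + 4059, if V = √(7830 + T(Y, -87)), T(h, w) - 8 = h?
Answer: 5449 + 10*√79 ≈ 5537.9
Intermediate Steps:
T(h, w) = 8 + h
V = 10*√79 (V = √(7830 + (8 + 62)) = √(7830 + 70) = √7900 = 10*√79 ≈ 88.882)
(1390 + V) + 4059 = (1390 + 10*√79) + 4059 = 5449 + 10*√79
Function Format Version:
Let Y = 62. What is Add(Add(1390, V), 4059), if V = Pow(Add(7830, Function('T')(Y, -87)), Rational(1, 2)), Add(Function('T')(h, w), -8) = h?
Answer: Add(5449, Mul(10, Pow(79, Rational(1, 2)))) ≈ 5537.9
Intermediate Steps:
Function('T')(h, w) = Add(8, h)
V = Mul(10, Pow(79, Rational(1, 2))) (V = Pow(Add(7830, Add(8, 62)), Rational(1, 2)) = Pow(Add(7830, 70), Rational(1, 2)) = Pow(7900, Rational(1, 2)) = Mul(10, Pow(79, Rational(1, 2))) ≈ 88.882)
Add(Add(1390, V), 4059) = Add(Add(1390, Mul(10, Pow(79, Rational(1, 2)))), 4059) = Add(5449, Mul(10, Pow(79, Rational(1, 2))))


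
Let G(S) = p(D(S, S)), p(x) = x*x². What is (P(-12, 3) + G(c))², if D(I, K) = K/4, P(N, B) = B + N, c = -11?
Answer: 3636649/4096 ≈ 887.85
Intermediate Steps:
D(I, K) = K/4 (D(I, K) = K*(¼) = K/4)
p(x) = x³
G(S) = S³/64 (G(S) = (S/4)³ = S³/64)
(P(-12, 3) + G(c))² = ((3 - 12) + (1/64)*(-11)³)² = (-9 + (1/64)*(-1331))² = (-9 - 1331/64)² = (-1907/64)² = 3636649/4096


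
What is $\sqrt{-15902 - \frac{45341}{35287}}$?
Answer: $\frac{i \sqrt{3928254505}}{497} \approx 126.11 i$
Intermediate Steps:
$\sqrt{-15902 - \frac{45341}{35287}} = \sqrt{- \frac{561179215}{35287}} = \frac{i \sqrt{3928254505}}{497}$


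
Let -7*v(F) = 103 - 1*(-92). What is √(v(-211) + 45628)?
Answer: √2234407/7 ≈ 213.54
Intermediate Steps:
v(F) = -195/7 (v(F) = -(103 - 1*(-92))/7 = -(103 + 92)/7 = -⅐*195 = -195/7)
√(v(-211) + 45628) = √(-195/7 + 45628) = √(319201/7) = √2234407/7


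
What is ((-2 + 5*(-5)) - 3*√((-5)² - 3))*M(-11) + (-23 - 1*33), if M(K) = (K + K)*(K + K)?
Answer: -13124 - 1452*√22 ≈ -19935.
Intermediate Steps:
M(K) = 4*K² (M(K) = (2*K)*(2*K) = 4*K²)
((-2 + 5*(-5)) - 3*√((-5)² - 3))*M(-11) + (-23 - 1*33) = ((-2 + 5*(-5)) - 3*√((-5)² - 3))*(4*(-11)²) + (-23 - 1*33) = ((-2 - 25) - 3*√(25 - 3))*(4*121) + (-23 - 33) = (-27 - 3*√22)*484 - 56 = (-13068 - 1452*√22) - 56 = -13124 - 1452*√22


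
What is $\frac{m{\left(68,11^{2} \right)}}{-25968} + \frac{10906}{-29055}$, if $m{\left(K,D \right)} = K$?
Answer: $- \frac{7921743}{20958340} \approx -0.37798$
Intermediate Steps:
$\frac{m{\left(68,11^{2} \right)}}{-25968} + \frac{10906}{-29055} = \frac{68}{-25968} + \frac{10906}{-29055} = 68 \left(- \frac{1}{25968}\right) + 10906 \left(- \frac{1}{29055}\right) = - \frac{17}{6492} - \frac{10906}{29055} = - \frac{7921743}{20958340}$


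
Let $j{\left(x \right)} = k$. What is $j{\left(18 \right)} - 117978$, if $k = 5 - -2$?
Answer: $-117971$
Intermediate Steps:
$k = 7$ ($k = 5 + 2 = 7$)
$j{\left(x \right)} = 7$
$j{\left(18 \right)} - 117978 = 7 - 117978 = -117971$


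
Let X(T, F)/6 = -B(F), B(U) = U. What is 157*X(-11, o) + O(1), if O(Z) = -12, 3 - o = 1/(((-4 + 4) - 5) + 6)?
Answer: -1896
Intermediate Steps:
o = 2 (o = 3 - 1/(((-4 + 4) - 5) + 6) = 3 - 1/((0 - 5) + 6) = 3 - 1/(-5 + 6) = 3 - 1/1 = 3 - 1*1 = 3 - 1 = 2)
X(T, F) = -6*F (X(T, F) = 6*(-F) = -6*F)
157*X(-11, o) + O(1) = 157*(-6*2) - 12 = 157*(-12) - 12 = -1884 - 12 = -1896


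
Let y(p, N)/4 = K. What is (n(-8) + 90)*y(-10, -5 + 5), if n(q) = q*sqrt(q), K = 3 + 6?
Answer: 3240 - 576*I*sqrt(2) ≈ 3240.0 - 814.59*I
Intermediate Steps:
K = 9
y(p, N) = 36 (y(p, N) = 4*9 = 36)
n(q) = q**(3/2)
(n(-8) + 90)*y(-10, -5 + 5) = ((-8)**(3/2) + 90)*36 = (-16*I*sqrt(2) + 90)*36 = (90 - 16*I*sqrt(2))*36 = 3240 - 576*I*sqrt(2)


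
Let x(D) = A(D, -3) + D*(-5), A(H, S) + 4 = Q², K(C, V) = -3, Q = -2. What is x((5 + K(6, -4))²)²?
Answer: 400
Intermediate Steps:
A(H, S) = 0 (A(H, S) = -4 + (-2)² = -4 + 4 = 0)
x(D) = -5*D (x(D) = 0 + D*(-5) = 0 - 5*D = -5*D)
x((5 + K(6, -4))²)² = (-5*(5 - 3)²)² = (-5*2²)² = (-5*4)² = (-20)² = 400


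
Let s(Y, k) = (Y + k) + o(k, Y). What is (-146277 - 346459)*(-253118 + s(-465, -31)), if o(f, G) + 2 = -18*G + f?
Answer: 120856807872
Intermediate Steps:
o(f, G) = -2 + f - 18*G (o(f, G) = -2 + (-18*G + f) = -2 + (f - 18*G) = -2 + f - 18*G)
s(Y, k) = -2 - 17*Y + 2*k (s(Y, k) = (Y + k) + (-2 + k - 18*Y) = -2 - 17*Y + 2*k)
(-146277 - 346459)*(-253118 + s(-465, -31)) = (-146277 - 346459)*(-253118 + (-2 - 17*(-465) + 2*(-31))) = -492736*(-253118 + (-2 + 7905 - 62)) = -492736*(-253118 + 7841) = -492736*(-245277) = 120856807872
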